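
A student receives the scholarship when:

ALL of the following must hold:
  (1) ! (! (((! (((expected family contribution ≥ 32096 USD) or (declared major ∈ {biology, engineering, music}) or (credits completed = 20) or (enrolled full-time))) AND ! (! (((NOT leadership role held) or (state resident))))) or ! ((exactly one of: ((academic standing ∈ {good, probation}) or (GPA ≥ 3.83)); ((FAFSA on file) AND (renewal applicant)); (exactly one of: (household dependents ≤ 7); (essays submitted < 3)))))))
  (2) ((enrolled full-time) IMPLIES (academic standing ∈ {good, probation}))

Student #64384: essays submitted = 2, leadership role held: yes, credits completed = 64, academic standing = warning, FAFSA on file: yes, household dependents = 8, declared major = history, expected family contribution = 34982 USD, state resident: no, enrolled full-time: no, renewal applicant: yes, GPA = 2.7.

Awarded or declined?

Atomic conditions:
  expected family contribution ≥ 32096 USD: 34982 ≥ 32096 is true
  declared major ∈ {biology, engineering, music}: history is not in the set → false
  credits completed = 20: 64 == 20 is false
  enrolled full-time: no → false
  NOT leadership role held: yes → false
  state resident: no → false
  academic standing ∈ {good, probation}: warning is not in the set → false
  GPA ≥ 3.83: 2.7 ≥ 3.83 is false
  FAFSA on file: yes → true
  renewal applicant: yes → true
  household dependents ≤ 7: 8 ≤ 7 is false
  essays submitted < 3: 2 < 3 is true
Combine:
[1.1.1.1.1.1] true OR false OR false OR false = true
[1.1.1.1.1] NOT true = false
[1.1.1.1.2.1.1] false OR false = false
[1.1.1.1.2.1] NOT false = true
[1.1.1.1.2] NOT true = false
[1.1.1.1] false AND false = false
[1.1.1.2.1.1] false OR false = false
[1.1.1.2.1.2] true AND true = true
[1.1.1.2.1.3] exactly-one(false, true) = true
[1.1.1.2.1] exactly-one(false, true, true) = false
[1.1.1.2] NOT false = true
[1.1.1] false OR true = true
[1.1] NOT true = false
[1] NOT false = true
[2] false → false (antecedent false ⇒ implication holds) = true
[root] true AND true = true
Overall: true → awarded

Awarded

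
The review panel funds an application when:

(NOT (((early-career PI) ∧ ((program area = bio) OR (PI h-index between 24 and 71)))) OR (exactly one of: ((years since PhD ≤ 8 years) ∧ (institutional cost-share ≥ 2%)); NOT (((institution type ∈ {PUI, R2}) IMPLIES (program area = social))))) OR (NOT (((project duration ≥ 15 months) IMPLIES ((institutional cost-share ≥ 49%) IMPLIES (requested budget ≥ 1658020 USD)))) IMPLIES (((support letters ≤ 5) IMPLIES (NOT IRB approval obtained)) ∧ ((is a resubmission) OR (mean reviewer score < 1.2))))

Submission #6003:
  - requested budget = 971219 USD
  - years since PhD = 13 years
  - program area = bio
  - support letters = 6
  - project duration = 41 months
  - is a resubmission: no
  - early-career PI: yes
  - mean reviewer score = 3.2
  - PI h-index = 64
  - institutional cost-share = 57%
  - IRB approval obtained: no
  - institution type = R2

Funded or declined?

Funded

Atomic conditions:
  early-career PI: yes → true
  program area = bio: bio == bio is true
  PI h-index between 24 and 71: 64 in [24, 71] is true
  years since PhD ≤ 8 years: 13 ≤ 8 is false
  institutional cost-share ≥ 2%: 57 ≥ 2 is true
  institution type ∈ {PUI, R2}: R2 is in the set → true
  program area = social: bio == social is false
  project duration ≥ 15 months: 41 ≥ 15 is true
  institutional cost-share ≥ 49%: 57 ≥ 49 is true
  requested budget ≥ 1658020 USD: 971219 ≥ 1658020 is false
  support letters ≤ 5: 6 ≤ 5 is false
  NOT IRB approval obtained: no → true
  is a resubmission: no → false
  mean reviewer score < 1.2: 3.2 < 1.2 is false
Combine:
[1.1.1.2] true OR true = true
[1.1.1] true AND true = true
[1.1] NOT true = false
[1.2.1] false AND true = false
[1.2.2.1] true → false = false
[1.2.2] NOT false = true
[1.2] exactly-one(false, true) = true
[1] false OR true = true
[2.1.1.2] true → false = false
[2.1.1] true → false = false
[2.1] NOT false = true
[2.2.1] false → true (antecedent false ⇒ implication holds) = true
[2.2.2] false OR false = false
[2.2] true AND false = false
[2] true → false = false
[root] true OR false = true
Overall: true → funded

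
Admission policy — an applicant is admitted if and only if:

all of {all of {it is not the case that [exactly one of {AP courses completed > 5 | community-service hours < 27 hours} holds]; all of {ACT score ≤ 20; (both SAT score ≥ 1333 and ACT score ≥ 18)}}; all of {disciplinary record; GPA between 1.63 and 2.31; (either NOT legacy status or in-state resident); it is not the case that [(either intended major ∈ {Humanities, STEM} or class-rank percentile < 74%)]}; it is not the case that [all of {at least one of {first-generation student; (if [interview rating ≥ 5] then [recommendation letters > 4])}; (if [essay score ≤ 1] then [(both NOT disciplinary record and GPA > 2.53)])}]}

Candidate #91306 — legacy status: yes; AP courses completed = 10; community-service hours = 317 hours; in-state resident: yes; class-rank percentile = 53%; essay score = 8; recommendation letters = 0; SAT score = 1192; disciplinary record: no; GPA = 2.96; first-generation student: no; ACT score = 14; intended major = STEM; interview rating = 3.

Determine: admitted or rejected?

Rejected

Atomic conditions:
  AP courses completed > 5: 10 > 5 is true
  community-service hours < 27 hours: 317 < 27 is false
  ACT score ≤ 20: 14 ≤ 20 is true
  SAT score ≥ 1333: 1192 ≥ 1333 is false
  ACT score ≥ 18: 14 ≥ 18 is false
  disciplinary record: no → false
  GPA between 1.63 and 2.31: 2.96 in [1.63, 2.31] is false
  NOT legacy status: yes → false
  in-state resident: yes → true
  intended major ∈ {Humanities, STEM}: STEM is in the set → true
  class-rank percentile < 74%: 53 < 74 is true
  first-generation student: no → false
  interview rating ≥ 5: 3 ≥ 5 is false
  recommendation letters > 4: 0 > 4 is false
  essay score ≤ 1: 8 ≤ 1 is false
  NOT disciplinary record: no → true
  GPA > 2.53: 2.96 > 2.53 is true
Combine:
[1.1.1] exactly-one(true, false) = true
[1.1] NOT true = false
[1.2.2] false AND false = false
[1.2] true AND false = false
[1] false AND false = false
[2.3] false OR true = true
[2.4.1] true OR true = true
[2.4] NOT true = false
[2] false AND false AND true AND false = false
[3.1.1.2] false → false (antecedent false ⇒ implication holds) = true
[3.1.1] false OR true = true
[3.1.2.2] true AND true = true
[3.1.2] false → true (antecedent false ⇒ implication holds) = true
[3.1] true AND true = true
[3] NOT true = false
[root] false AND false AND false = false
Overall: false → rejected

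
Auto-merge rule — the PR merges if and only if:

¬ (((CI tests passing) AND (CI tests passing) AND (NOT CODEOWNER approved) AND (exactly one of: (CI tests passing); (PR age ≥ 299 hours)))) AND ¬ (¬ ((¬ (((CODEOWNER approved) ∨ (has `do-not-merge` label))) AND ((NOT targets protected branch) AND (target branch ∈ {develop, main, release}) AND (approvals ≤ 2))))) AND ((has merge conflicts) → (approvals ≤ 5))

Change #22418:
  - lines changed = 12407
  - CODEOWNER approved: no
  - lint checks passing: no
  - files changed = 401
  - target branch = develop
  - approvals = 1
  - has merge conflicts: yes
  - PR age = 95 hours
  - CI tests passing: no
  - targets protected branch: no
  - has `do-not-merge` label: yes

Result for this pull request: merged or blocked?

Blocked

Atomic conditions:
  CI tests passing: no → false
  NOT CODEOWNER approved: no → true
  PR age ≥ 299 hours: 95 ≥ 299 is false
  CODEOWNER approved: no → false
  has `do-not-merge` label: yes → true
  NOT targets protected branch: no → true
  target branch ∈ {develop, main, release}: develop is in the set → true
  approvals ≤ 2: 1 ≤ 2 is true
  has merge conflicts: yes → true
  approvals ≤ 5: 1 ≤ 5 is true
Combine:
[1.1.4] exactly-one(false, false) = false
[1.1] false AND false AND true AND false = false
[1] NOT false = true
[2.1.1.1.1] false OR true = true
[2.1.1.1] NOT true = false
[2.1.1.2] true AND true AND true = true
[2.1.1] false AND true = false
[2.1] NOT false = true
[2] NOT true = false
[3] true → true = true
[root] true AND false AND true = false
Overall: false → blocked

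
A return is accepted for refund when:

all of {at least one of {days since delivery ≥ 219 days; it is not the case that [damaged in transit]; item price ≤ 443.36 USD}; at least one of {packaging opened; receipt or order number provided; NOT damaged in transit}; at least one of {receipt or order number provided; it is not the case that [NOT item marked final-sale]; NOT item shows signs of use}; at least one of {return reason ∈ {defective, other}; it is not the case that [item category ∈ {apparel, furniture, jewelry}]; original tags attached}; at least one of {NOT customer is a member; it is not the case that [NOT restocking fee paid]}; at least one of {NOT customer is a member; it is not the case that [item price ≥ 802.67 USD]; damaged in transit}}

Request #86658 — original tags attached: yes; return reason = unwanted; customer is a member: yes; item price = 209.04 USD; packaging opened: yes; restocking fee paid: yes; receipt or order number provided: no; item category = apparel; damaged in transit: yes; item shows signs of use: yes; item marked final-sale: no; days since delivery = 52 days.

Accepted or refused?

Atomic conditions:
  days since delivery ≥ 219 days: 52 ≥ 219 is false
  damaged in transit: yes → true
  item price ≤ 443.36 USD: 209.04 ≤ 443.36 is true
  packaging opened: yes → true
  receipt or order number provided: no → false
  NOT damaged in transit: yes → false
  NOT item marked final-sale: no → true
  NOT item shows signs of use: yes → false
  return reason ∈ {defective, other}: unwanted is not in the set → false
  item category ∈ {apparel, furniture, jewelry}: apparel is in the set → true
  original tags attached: yes → true
  NOT customer is a member: yes → false
  NOT restocking fee paid: yes → false
  item price ≥ 802.67 USD: 209.04 ≥ 802.67 is false
Combine:
[1.2] NOT true = false
[1] false OR false OR true = true
[2] true OR false OR false = true
[3.2] NOT true = false
[3] false OR false OR false = false
[4.2] NOT true = false
[4] false OR false OR true = true
[5.2] NOT false = true
[5] false OR true = true
[6.2] NOT false = true
[6] false OR true OR true = true
[root] true AND true AND false AND true AND true AND true = false
Overall: false → refused

Refused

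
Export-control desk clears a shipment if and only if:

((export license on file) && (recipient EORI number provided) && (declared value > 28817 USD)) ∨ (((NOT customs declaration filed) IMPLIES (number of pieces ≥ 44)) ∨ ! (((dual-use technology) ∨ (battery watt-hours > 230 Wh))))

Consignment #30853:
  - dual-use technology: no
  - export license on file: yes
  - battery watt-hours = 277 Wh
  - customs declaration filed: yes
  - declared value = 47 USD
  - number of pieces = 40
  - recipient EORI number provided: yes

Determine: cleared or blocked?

Atomic conditions:
  export license on file: yes → true
  recipient EORI number provided: yes → true
  declared value > 28817 USD: 47 > 28817 is false
  NOT customs declaration filed: yes → false
  number of pieces ≥ 44: 40 ≥ 44 is false
  dual-use technology: no → false
  battery watt-hours > 230 Wh: 277 > 230 is true
Combine:
[1] true AND true AND false = false
[2.1] false → false (antecedent false ⇒ implication holds) = true
[2.2.1] false OR true = true
[2.2] NOT true = false
[2] true OR false = true
[root] false OR true = true
Overall: true → cleared

Cleared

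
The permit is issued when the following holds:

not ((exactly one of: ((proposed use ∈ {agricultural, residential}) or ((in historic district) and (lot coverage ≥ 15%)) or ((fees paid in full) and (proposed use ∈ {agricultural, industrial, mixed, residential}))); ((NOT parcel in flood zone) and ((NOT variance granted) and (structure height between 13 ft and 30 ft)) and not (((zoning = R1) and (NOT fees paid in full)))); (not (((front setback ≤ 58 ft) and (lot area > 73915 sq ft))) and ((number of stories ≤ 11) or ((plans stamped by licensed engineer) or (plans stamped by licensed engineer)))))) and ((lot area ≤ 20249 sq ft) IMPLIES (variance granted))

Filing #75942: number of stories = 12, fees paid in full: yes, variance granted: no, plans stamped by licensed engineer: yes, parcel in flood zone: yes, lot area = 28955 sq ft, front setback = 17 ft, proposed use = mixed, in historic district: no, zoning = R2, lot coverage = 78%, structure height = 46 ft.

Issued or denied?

Atomic conditions:
  proposed use ∈ {agricultural, residential}: mixed is not in the set → false
  in historic district: no → false
  lot coverage ≥ 15%: 78 ≥ 15 is true
  fees paid in full: yes → true
  proposed use ∈ {agricultural, industrial, mixed, residential}: mixed is in the set → true
  NOT parcel in flood zone: yes → false
  NOT variance granted: no → true
  structure height between 13 ft and 30 ft: 46 in [13, 30] is false
  zoning = R1: R2 == R1 is false
  NOT fees paid in full: yes → false
  front setback ≤ 58 ft: 17 ≤ 58 is true
  lot area > 73915 sq ft: 28955 > 73915 is false
  number of stories ≤ 11: 12 ≤ 11 is false
  plans stamped by licensed engineer: yes → true
  lot area ≤ 20249 sq ft: 28955 ≤ 20249 is false
  variance granted: no → false
Combine:
[1.1.1.2] false AND true = false
[1.1.1.3] true AND true = true
[1.1.1] false OR false OR true = true
[1.1.2.2] true AND false = false
[1.1.2.3.1] false AND false = false
[1.1.2.3] NOT false = true
[1.1.2] false AND false AND true = false
[1.1.3.1.1] true AND false = false
[1.1.3.1] NOT false = true
[1.1.3.2.2] true OR true = true
[1.1.3.2] false OR true = true
[1.1.3] true AND true = true
[1.1] exactly-one(true, false, true) = false
[1] NOT false = true
[2] false → false (antecedent false ⇒ implication holds) = true
[root] true AND true = true
Overall: true → issued

Issued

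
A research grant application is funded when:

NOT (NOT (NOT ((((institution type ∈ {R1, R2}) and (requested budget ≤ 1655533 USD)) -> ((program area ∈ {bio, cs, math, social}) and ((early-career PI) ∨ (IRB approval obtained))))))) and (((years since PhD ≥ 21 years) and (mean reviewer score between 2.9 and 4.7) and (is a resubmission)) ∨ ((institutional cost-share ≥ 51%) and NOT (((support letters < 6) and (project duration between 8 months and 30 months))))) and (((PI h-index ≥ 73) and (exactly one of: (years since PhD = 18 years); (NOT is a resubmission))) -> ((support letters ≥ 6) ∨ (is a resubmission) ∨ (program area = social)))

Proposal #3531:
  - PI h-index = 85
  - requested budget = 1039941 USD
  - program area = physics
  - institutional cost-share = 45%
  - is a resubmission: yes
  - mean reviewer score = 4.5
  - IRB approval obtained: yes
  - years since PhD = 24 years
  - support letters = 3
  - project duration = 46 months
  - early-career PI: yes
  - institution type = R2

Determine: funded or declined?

Funded

Atomic conditions:
  institution type ∈ {R1, R2}: R2 is in the set → true
  requested budget ≤ 1655533 USD: 1039941 ≤ 1655533 is true
  program area ∈ {bio, cs, math, social}: physics is not in the set → false
  early-career PI: yes → true
  IRB approval obtained: yes → true
  years since PhD ≥ 21 years: 24 ≥ 21 is true
  mean reviewer score between 2.9 and 4.7: 4.5 in [2.9, 4.7] is true
  is a resubmission: yes → true
  institutional cost-share ≥ 51%: 45 ≥ 51 is false
  support letters < 6: 3 < 6 is true
  project duration between 8 months and 30 months: 46 in [8, 30] is false
  PI h-index ≥ 73: 85 ≥ 73 is true
  years since PhD = 18 years: 24 == 18 is false
  NOT is a resubmission: yes → false
  support letters ≥ 6: 3 ≥ 6 is false
  program area = social: physics == social is false
Combine:
[1.1.1.1.1] true AND true = true
[1.1.1.1.2.2] true OR true = true
[1.1.1.1.2] false AND true = false
[1.1.1.1] true → false = false
[1.1.1] NOT false = true
[1.1] NOT true = false
[1] NOT false = true
[2.1] true AND true AND true = true
[2.2.2.1] true AND false = false
[2.2.2] NOT false = true
[2.2] false AND true = false
[2] true OR false = true
[3.1.2] exactly-one(false, false) = false
[3.1] true AND false = false
[3.2] false OR true OR false = true
[3] false → true (antecedent false ⇒ implication holds) = true
[root] true AND true AND true = true
Overall: true → funded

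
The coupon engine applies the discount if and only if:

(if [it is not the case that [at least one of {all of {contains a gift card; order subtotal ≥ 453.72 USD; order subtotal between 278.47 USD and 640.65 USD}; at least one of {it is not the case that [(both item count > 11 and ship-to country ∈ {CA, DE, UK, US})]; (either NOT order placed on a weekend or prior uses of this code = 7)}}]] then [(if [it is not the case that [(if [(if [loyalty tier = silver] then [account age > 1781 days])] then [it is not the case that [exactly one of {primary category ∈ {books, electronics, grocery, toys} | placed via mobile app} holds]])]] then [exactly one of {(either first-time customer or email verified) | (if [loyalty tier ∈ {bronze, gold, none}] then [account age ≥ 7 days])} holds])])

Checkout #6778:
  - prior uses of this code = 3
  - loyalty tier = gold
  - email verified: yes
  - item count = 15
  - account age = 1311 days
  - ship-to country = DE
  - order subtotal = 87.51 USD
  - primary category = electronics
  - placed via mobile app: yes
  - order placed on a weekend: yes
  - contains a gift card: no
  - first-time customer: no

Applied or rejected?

Atomic conditions:
  contains a gift card: no → false
  order subtotal ≥ 453.72 USD: 87.51 ≥ 453.72 is false
  order subtotal between 278.47 USD and 640.65 USD: 87.51 in [278.47, 640.65] is false
  item count > 11: 15 > 11 is true
  ship-to country ∈ {CA, DE, UK, US}: DE is in the set → true
  NOT order placed on a weekend: yes → false
  prior uses of this code = 7: 3 == 7 is false
  loyalty tier = silver: gold == silver is false
  account age > 1781 days: 1311 > 1781 is false
  primary category ∈ {books, electronics, grocery, toys}: electronics is in the set → true
  placed via mobile app: yes → true
  first-time customer: no → false
  email verified: yes → true
  loyalty tier ∈ {bronze, gold, none}: gold is in the set → true
  account age ≥ 7 days: 1311 ≥ 7 is true
Combine:
[1.1.1] false AND false AND false = false
[1.1.2.1.1] true AND true = true
[1.1.2.1] NOT true = false
[1.1.2.2] false OR false = false
[1.1.2] false OR false = false
[1.1] false OR false = false
[1] NOT false = true
[2.1.1.1] false → false (antecedent false ⇒ implication holds) = true
[2.1.1.2.1] exactly-one(true, true) = false
[2.1.1.2] NOT false = true
[2.1.1] true → true = true
[2.1] NOT true = false
[2.2.1] false OR true = true
[2.2.2] true → true = true
[2.2] exactly-one(true, true) = false
[2] false → false (antecedent false ⇒ implication holds) = true
[root] true → true = true
Overall: true → applied

Applied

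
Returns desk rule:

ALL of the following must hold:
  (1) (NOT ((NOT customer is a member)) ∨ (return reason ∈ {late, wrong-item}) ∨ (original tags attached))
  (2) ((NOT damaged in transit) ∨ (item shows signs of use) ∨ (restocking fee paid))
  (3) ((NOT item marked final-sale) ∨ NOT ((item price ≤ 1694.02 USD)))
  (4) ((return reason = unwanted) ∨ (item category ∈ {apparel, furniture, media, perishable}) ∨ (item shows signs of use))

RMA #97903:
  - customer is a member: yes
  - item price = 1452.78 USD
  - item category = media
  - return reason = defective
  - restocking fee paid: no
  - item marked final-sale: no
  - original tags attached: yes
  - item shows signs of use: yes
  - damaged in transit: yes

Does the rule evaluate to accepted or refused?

Atomic conditions:
  NOT customer is a member: yes → false
  return reason ∈ {late, wrong-item}: defective is not in the set → false
  original tags attached: yes → true
  NOT damaged in transit: yes → false
  item shows signs of use: yes → true
  restocking fee paid: no → false
  NOT item marked final-sale: no → true
  item price ≤ 1694.02 USD: 1452.78 ≤ 1694.02 is true
  return reason = unwanted: defective == unwanted is false
  item category ∈ {apparel, furniture, media, perishable}: media is in the set → true
Combine:
[1.1] NOT false = true
[1] true OR false OR true = true
[2] false OR true OR false = true
[3.2] NOT true = false
[3] true OR false = true
[4] false OR true OR true = true
[root] true AND true AND true AND true = true
Overall: true → accepted

Accepted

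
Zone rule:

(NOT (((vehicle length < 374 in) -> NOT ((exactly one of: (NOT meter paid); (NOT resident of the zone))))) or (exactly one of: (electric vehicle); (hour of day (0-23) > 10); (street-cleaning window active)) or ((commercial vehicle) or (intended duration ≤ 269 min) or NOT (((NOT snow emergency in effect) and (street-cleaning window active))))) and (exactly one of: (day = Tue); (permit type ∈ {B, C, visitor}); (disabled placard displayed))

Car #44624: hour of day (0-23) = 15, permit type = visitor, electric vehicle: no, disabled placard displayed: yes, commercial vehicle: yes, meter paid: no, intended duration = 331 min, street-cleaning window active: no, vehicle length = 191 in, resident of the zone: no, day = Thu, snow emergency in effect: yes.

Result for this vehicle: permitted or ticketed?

Ticketed

Atomic conditions:
  vehicle length < 374 in: 191 < 374 is true
  NOT meter paid: no → true
  NOT resident of the zone: no → true
  electric vehicle: no → false
  hour of day (0-23) > 10: 15 > 10 is true
  street-cleaning window active: no → false
  commercial vehicle: yes → true
  intended duration ≤ 269 min: 331 ≤ 269 is false
  NOT snow emergency in effect: yes → false
  day = Tue: Thu == Tue is false
  permit type ∈ {B, C, visitor}: visitor is in the set → true
  disabled placard displayed: yes → true
Combine:
[1.1.1.2.1] exactly-one(true, true) = false
[1.1.1.2] NOT false = true
[1.1.1] true → true = true
[1.1] NOT true = false
[1.2] exactly-one(false, true, false) = true
[1.3.3.1] false AND false = false
[1.3.3] NOT false = true
[1.3] true OR false OR true = true
[1] false OR true OR true = true
[2] exactly-one(false, true, true) = false
[root] true AND false = false
Overall: false → ticketed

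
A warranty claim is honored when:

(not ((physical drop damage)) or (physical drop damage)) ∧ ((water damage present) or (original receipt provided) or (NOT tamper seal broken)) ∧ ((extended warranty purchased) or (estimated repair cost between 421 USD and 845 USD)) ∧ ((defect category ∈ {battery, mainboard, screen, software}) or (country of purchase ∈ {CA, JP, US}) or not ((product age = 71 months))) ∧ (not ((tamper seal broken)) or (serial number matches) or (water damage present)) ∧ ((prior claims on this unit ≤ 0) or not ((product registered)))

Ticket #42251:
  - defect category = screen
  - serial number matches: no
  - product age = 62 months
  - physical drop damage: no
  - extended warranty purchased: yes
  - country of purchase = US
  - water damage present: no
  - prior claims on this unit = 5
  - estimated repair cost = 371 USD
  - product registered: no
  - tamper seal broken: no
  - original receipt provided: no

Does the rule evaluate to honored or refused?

Atomic conditions:
  physical drop damage: no → false
  water damage present: no → false
  original receipt provided: no → false
  NOT tamper seal broken: no → true
  extended warranty purchased: yes → true
  estimated repair cost between 421 USD and 845 USD: 371 in [421, 845] is false
  defect category ∈ {battery, mainboard, screen, software}: screen is in the set → true
  country of purchase ∈ {CA, JP, US}: US is in the set → true
  product age = 71 months: 62 == 71 is false
  tamper seal broken: no → false
  serial number matches: no → false
  prior claims on this unit ≤ 0: 5 ≤ 0 is false
  product registered: no → false
Combine:
[1.1] NOT false = true
[1] true OR false = true
[2] false OR false OR true = true
[3] true OR false = true
[4.3] NOT false = true
[4] true OR true OR true = true
[5.1] NOT false = true
[5] true OR false OR false = true
[6.2] NOT false = true
[6] false OR true = true
[root] true AND true AND true AND true AND true AND true = true
Overall: true → honored

Honored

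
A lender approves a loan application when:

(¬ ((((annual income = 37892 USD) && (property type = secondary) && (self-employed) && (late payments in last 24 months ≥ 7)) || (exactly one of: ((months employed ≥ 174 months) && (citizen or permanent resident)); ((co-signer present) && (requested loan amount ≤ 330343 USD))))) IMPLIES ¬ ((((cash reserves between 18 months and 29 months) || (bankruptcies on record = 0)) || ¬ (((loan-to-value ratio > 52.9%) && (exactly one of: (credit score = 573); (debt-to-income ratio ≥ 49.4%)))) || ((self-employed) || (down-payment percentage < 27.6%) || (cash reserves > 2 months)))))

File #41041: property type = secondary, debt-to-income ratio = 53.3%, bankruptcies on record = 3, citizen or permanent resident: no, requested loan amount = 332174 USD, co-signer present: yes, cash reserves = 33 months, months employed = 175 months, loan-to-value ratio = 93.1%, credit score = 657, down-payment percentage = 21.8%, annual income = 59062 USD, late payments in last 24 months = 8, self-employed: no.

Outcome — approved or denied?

Atomic conditions:
  annual income = 37892 USD: 59062 == 37892 is false
  property type = secondary: secondary == secondary is true
  self-employed: no → false
  late payments in last 24 months ≥ 7: 8 ≥ 7 is true
  months employed ≥ 174 months: 175 ≥ 174 is true
  citizen or permanent resident: no → false
  co-signer present: yes → true
  requested loan amount ≤ 330343 USD: 332174 ≤ 330343 is false
  cash reserves between 18 months and 29 months: 33 in [18, 29] is false
  bankruptcies on record = 0: 3 == 0 is false
  loan-to-value ratio > 52.9%: 93.1 > 52.9 is true
  credit score = 573: 657 == 573 is false
  debt-to-income ratio ≥ 49.4%: 53.3 ≥ 49.4 is true
  down-payment percentage < 27.6%: 21.8 < 27.6 is true
  cash reserves > 2 months: 33 > 2 is true
Combine:
[1.1.1] false AND true AND false AND true = false
[1.1.2.1] true AND false = false
[1.1.2.2] true AND false = false
[1.1.2] exactly-one(false, false) = false
[1.1] false OR false = false
[1] NOT false = true
[2.1.1] false OR false = false
[2.1.2.1.2] exactly-one(false, true) = true
[2.1.2.1] true AND true = true
[2.1.2] NOT true = false
[2.1.3] false OR true OR true = true
[2.1] false OR false OR true = true
[2] NOT true = false
[root] true → false = false
Overall: false → denied

Denied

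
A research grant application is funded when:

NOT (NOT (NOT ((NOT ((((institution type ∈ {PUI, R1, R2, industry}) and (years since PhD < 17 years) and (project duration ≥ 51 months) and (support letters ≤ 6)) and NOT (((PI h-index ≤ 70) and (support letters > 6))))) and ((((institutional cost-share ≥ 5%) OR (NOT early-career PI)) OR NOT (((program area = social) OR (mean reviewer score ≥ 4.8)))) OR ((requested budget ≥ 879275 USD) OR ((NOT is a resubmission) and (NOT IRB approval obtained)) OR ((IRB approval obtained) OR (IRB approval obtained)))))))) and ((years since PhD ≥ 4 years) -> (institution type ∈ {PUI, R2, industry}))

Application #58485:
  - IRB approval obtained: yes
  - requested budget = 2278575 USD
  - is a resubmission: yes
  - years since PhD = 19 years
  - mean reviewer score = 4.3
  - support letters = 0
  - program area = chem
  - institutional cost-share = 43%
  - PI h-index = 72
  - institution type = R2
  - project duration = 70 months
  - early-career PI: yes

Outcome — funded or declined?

Atomic conditions:
  institution type ∈ {PUI, R1, R2, industry}: R2 is in the set → true
  years since PhD < 17 years: 19 < 17 is false
  project duration ≥ 51 months: 70 ≥ 51 is true
  support letters ≤ 6: 0 ≤ 6 is true
  PI h-index ≤ 70: 72 ≤ 70 is false
  support letters > 6: 0 > 6 is false
  institutional cost-share ≥ 5%: 43 ≥ 5 is true
  NOT early-career PI: yes → false
  program area = social: chem == social is false
  mean reviewer score ≥ 4.8: 4.3 ≥ 4.8 is false
  requested budget ≥ 879275 USD: 2278575 ≥ 879275 is true
  NOT is a resubmission: yes → false
  NOT IRB approval obtained: yes → false
  IRB approval obtained: yes → true
  years since PhD ≥ 4 years: 19 ≥ 4 is true
  institution type ∈ {PUI, R2, industry}: R2 is in the set → true
Combine:
[1.1.1.1.1.1.1] true AND false AND true AND true = false
[1.1.1.1.1.1.2.1] false AND false = false
[1.1.1.1.1.1.2] NOT false = true
[1.1.1.1.1.1] false AND true = false
[1.1.1.1.1] NOT false = true
[1.1.1.1.2.1.1] true OR false = true
[1.1.1.1.2.1.2.1] false OR false = false
[1.1.1.1.2.1.2] NOT false = true
[1.1.1.1.2.1] true OR true = true
[1.1.1.1.2.2.2] false AND false = false
[1.1.1.1.2.2.3] true OR true = true
[1.1.1.1.2.2] true OR false OR true = true
[1.1.1.1.2] true OR true = true
[1.1.1.1] true AND true = true
[1.1.1] NOT true = false
[1.1] NOT false = true
[1] NOT true = false
[2] true → true = true
[root] false AND true = false
Overall: false → declined

Declined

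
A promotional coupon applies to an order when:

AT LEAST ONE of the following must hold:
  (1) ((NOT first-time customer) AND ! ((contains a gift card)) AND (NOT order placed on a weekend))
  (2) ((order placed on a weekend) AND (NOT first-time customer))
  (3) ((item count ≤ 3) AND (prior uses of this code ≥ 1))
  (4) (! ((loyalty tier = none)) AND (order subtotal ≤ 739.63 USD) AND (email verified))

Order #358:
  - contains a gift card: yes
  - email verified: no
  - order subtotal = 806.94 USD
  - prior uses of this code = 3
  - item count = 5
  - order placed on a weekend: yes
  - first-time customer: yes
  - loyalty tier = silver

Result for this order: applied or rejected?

Atomic conditions:
  NOT first-time customer: yes → false
  contains a gift card: yes → true
  NOT order placed on a weekend: yes → false
  order placed on a weekend: yes → true
  item count ≤ 3: 5 ≤ 3 is false
  prior uses of this code ≥ 1: 3 ≥ 1 is true
  loyalty tier = none: silver == none is false
  order subtotal ≤ 739.63 USD: 806.94 ≤ 739.63 is false
  email verified: no → false
Combine:
[1.2] NOT true = false
[1] false AND false AND false = false
[2] true AND false = false
[3] false AND true = false
[4.1] NOT false = true
[4] true AND false AND false = false
[root] false OR false OR false OR false = false
Overall: false → rejected

Rejected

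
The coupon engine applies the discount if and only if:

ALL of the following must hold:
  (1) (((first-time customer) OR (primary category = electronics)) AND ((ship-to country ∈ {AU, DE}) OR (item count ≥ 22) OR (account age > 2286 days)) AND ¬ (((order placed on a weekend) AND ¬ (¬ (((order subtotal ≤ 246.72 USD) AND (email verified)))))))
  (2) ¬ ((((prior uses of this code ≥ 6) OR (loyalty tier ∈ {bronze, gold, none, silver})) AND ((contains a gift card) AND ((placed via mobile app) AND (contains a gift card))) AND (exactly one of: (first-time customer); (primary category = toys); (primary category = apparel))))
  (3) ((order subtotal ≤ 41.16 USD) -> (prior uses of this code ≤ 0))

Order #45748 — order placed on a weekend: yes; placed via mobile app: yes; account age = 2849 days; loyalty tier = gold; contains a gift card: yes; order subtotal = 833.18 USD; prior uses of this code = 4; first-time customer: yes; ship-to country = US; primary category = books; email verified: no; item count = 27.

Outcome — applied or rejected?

Rejected

Atomic conditions:
  first-time customer: yes → true
  primary category = electronics: books == electronics is false
  ship-to country ∈ {AU, DE}: US is not in the set → false
  item count ≥ 22: 27 ≥ 22 is true
  account age > 2286 days: 2849 > 2286 is true
  order placed on a weekend: yes → true
  order subtotal ≤ 246.72 USD: 833.18 ≤ 246.72 is false
  email verified: no → false
  prior uses of this code ≥ 6: 4 ≥ 6 is false
  loyalty tier ∈ {bronze, gold, none, silver}: gold is in the set → true
  contains a gift card: yes → true
  placed via mobile app: yes → true
  primary category = toys: books == toys is false
  primary category = apparel: books == apparel is false
  order subtotal ≤ 41.16 USD: 833.18 ≤ 41.16 is false
  prior uses of this code ≤ 0: 4 ≤ 0 is false
Combine:
[1.1] true OR false = true
[1.2] false OR true OR true = true
[1.3.1.2.1.1] false AND false = false
[1.3.1.2.1] NOT false = true
[1.3.1.2] NOT true = false
[1.3.1] true AND false = false
[1.3] NOT false = true
[1] true AND true AND true = true
[2.1.1] false OR true = true
[2.1.2.2] true AND true = true
[2.1.2] true AND true = true
[2.1.3] exactly-one(true, false, false) = true
[2.1] true AND true AND true = true
[2] NOT true = false
[3] false → false (antecedent false ⇒ implication holds) = true
[root] true AND false AND true = false
Overall: false → rejected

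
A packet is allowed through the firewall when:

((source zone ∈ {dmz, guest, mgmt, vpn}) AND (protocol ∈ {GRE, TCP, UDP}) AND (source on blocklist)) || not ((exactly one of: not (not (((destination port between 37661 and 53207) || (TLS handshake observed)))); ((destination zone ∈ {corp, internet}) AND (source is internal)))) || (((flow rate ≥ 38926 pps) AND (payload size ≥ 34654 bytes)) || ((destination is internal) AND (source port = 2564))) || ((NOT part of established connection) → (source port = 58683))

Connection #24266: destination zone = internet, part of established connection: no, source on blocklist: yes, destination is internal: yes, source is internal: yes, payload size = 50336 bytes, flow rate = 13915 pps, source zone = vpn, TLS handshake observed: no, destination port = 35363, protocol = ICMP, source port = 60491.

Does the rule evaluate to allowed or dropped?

Dropped

Atomic conditions:
  source zone ∈ {dmz, guest, mgmt, vpn}: vpn is in the set → true
  protocol ∈ {GRE, TCP, UDP}: ICMP is not in the set → false
  source on blocklist: yes → true
  destination port between 37661 and 53207: 35363 in [37661, 53207] is false
  TLS handshake observed: no → false
  destination zone ∈ {corp, internet}: internet is in the set → true
  source is internal: yes → true
  flow rate ≥ 38926 pps: 13915 ≥ 38926 is false
  payload size ≥ 34654 bytes: 50336 ≥ 34654 is true
  destination is internal: yes → true
  source port = 2564: 60491 == 2564 is false
  NOT part of established connection: no → true
  source port = 58683: 60491 == 58683 is false
Combine:
[1] true AND false AND true = false
[2.1.1.1.1] false OR false = false
[2.1.1.1] NOT false = true
[2.1.1] NOT true = false
[2.1.2] true AND true = true
[2.1] exactly-one(false, true) = true
[2] NOT true = false
[3.1] false AND true = false
[3.2] true AND false = false
[3] false OR false = false
[4] true → false = false
[root] false OR false OR false OR false = false
Overall: false → dropped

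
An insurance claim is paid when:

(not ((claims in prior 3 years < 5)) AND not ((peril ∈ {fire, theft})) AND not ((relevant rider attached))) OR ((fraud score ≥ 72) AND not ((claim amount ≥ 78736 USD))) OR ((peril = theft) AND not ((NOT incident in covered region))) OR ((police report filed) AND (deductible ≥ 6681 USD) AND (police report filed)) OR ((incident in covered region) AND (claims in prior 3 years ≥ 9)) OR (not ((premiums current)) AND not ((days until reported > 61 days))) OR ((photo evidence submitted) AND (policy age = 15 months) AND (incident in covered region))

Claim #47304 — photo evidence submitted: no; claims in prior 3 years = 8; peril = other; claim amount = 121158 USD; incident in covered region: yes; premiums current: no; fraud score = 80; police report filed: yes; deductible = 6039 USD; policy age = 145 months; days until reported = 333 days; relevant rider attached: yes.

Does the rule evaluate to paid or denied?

Atomic conditions:
  claims in prior 3 years < 5: 8 < 5 is false
  peril ∈ {fire, theft}: other is not in the set → false
  relevant rider attached: yes → true
  fraud score ≥ 72: 80 ≥ 72 is true
  claim amount ≥ 78736 USD: 121158 ≥ 78736 is true
  peril = theft: other == theft is false
  NOT incident in covered region: yes → false
  police report filed: yes → true
  deductible ≥ 6681 USD: 6039 ≥ 6681 is false
  incident in covered region: yes → true
  claims in prior 3 years ≥ 9: 8 ≥ 9 is false
  premiums current: no → false
  days until reported > 61 days: 333 > 61 is true
  photo evidence submitted: no → false
  policy age = 15 months: 145 == 15 is false
Combine:
[1.1] NOT false = true
[1.2] NOT false = true
[1.3] NOT true = false
[1] true AND true AND false = false
[2.2] NOT true = false
[2] true AND false = false
[3.2] NOT false = true
[3] false AND true = false
[4] true AND false AND true = false
[5] true AND false = false
[6.1] NOT false = true
[6.2] NOT true = false
[6] true AND false = false
[7] false AND false AND true = false
[root] false OR false OR false OR false OR false OR false OR false = false
Overall: false → denied

Denied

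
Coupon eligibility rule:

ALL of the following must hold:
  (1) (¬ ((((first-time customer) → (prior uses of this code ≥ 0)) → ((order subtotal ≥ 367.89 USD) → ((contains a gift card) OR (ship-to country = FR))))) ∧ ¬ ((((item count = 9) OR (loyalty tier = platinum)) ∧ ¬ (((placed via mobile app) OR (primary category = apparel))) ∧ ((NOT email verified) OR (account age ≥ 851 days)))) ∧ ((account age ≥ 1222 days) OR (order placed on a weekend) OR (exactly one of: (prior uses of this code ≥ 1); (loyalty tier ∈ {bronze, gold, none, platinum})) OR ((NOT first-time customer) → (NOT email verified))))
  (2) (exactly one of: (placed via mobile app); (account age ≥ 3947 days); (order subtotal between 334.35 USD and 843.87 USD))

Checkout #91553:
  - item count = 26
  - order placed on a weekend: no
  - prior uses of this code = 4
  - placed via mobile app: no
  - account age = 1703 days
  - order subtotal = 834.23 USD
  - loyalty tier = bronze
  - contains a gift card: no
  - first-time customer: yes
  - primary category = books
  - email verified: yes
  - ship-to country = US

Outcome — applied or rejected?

Atomic conditions:
  first-time customer: yes → true
  prior uses of this code ≥ 0: 4 ≥ 0 is true
  order subtotal ≥ 367.89 USD: 834.23 ≥ 367.89 is true
  contains a gift card: no → false
  ship-to country = FR: US == FR is false
  item count = 9: 26 == 9 is false
  loyalty tier = platinum: bronze == platinum is false
  placed via mobile app: no → false
  primary category = apparel: books == apparel is false
  NOT email verified: yes → false
  account age ≥ 851 days: 1703 ≥ 851 is true
  account age ≥ 1222 days: 1703 ≥ 1222 is true
  order placed on a weekend: no → false
  prior uses of this code ≥ 1: 4 ≥ 1 is true
  loyalty tier ∈ {bronze, gold, none, platinum}: bronze is in the set → true
  NOT first-time customer: yes → false
  account age ≥ 3947 days: 1703 ≥ 3947 is false
  order subtotal between 334.35 USD and 843.87 USD: 834.23 in [334.35, 843.87] is true
Combine:
[1.1.1.1] true → true = true
[1.1.1.2.2] false OR false = false
[1.1.1.2] true → false = false
[1.1.1] true → false = false
[1.1] NOT false = true
[1.2.1.1] false OR false = false
[1.2.1.2.1] false OR false = false
[1.2.1.2] NOT false = true
[1.2.1.3] false OR true = true
[1.2.1] false AND true AND true = false
[1.2] NOT false = true
[1.3.3] exactly-one(true, true) = false
[1.3.4] false → false (antecedent false ⇒ implication holds) = true
[1.3] true OR false OR false OR true = true
[1] true AND true AND true = true
[2] exactly-one(false, false, true) = true
[root] true AND true = true
Overall: true → applied

Applied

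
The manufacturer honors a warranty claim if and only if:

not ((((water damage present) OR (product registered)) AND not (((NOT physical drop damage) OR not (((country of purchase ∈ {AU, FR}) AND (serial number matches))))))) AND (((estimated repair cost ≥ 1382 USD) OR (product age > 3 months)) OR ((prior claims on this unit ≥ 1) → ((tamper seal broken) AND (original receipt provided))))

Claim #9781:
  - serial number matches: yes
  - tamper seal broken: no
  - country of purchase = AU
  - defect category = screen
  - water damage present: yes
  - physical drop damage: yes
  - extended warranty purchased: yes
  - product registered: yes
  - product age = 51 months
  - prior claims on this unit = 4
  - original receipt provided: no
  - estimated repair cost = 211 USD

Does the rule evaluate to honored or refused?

Refused

Atomic conditions:
  water damage present: yes → true
  product registered: yes → true
  NOT physical drop damage: yes → false
  country of purchase ∈ {AU, FR}: AU is in the set → true
  serial number matches: yes → true
  estimated repair cost ≥ 1382 USD: 211 ≥ 1382 is false
  product age > 3 months: 51 > 3 is true
  prior claims on this unit ≥ 1: 4 ≥ 1 is true
  tamper seal broken: no → false
  original receipt provided: no → false
Combine:
[1.1.1] true OR true = true
[1.1.2.1.2.1] true AND true = true
[1.1.2.1.2] NOT true = false
[1.1.2.1] false OR false = false
[1.1.2] NOT false = true
[1.1] true AND true = true
[1] NOT true = false
[2.1] false OR true = true
[2.2.2] false AND false = false
[2.2] true → false = false
[2] true OR false = true
[root] false AND true = false
Overall: false → refused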